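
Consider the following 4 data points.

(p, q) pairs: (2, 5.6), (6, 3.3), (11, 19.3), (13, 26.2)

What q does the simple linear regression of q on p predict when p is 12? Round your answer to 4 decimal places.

21.6378

n = 4, Σx = 32, Σy = 54.4, Σxy = 583.9, Σx² = 330
Sxx = Σx² − (Σx)²/n = 330 − 256 = 74
Sxy = Σxy − (Σx)(Σy)/n = 583.9 − 435.2 = 148.7
b = Sxy/Sxx = 148.7/74 = 2.009459
a = ȳ − b·x̄ = 13.6 − 2.009459·8 = -2.475676
ŷ(12) = a + b·12 = -2.475676 + 2.009459·12 = 21.637838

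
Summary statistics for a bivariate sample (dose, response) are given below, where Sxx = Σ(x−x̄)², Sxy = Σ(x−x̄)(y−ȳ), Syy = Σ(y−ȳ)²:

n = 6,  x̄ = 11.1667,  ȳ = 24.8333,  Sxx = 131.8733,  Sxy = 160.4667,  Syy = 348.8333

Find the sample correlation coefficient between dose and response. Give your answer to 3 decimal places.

0.748

r = Sxy/√(Sxx·Syy) = 160.4667/√(46001.798421) = 160.4667/214.480298 = 0.748165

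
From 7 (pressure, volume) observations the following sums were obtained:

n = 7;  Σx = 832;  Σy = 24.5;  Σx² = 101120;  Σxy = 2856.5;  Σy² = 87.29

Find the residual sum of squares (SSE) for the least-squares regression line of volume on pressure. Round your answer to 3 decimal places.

0.159

Sxx = Σx² − (Σx)²/n = 101120 − 98889.142857 = 2230.857143
Sxy = Σxy − (Σx)(Σy)/n = 2856.5 − 2912 = -55.5
Syy = Σy² − (Σy)²/n = 87.29 − 85.75 = 1.54
b = Sxy/Sxx = -55.5/2230.857143 = -0.024878
SSE = Syy − b·Sxy = 1.54 − (-0.024878)·(-55.5) = 0.159253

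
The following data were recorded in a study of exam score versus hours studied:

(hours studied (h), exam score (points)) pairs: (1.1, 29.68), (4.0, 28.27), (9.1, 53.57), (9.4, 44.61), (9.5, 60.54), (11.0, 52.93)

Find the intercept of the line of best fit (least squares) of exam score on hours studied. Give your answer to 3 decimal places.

n = 6, Σx = 44.1, Σy = 269.6, Σxy = 2209.909, Σx² = 399.63
Sxx = Σx² − (Σx)²/n = 399.63 − 324.135 = 75.495
Sxy = Σxy − (Σx)(Σy)/n = 2209.909 − 1981.56 = 228.349
b = Sxy/Sxx = 228.349/75.495 = 3.024690
a = ȳ − b·x̄ = 44.933333 − 3.024690·7.35 = 22.701859

22.702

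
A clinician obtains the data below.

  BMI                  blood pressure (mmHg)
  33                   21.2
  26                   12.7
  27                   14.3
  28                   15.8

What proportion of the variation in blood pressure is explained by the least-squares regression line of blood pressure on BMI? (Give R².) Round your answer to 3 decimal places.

n = 4, Σx = 114, Σy = 64, Σxy = 1858.3, Σx² = 3278, Σy² = 1064.86
Sxx = Σx² − (Σx)²/n = 3278 − 3249 = 29
Sxy = Σxy − (Σx)(Σy)/n = 1858.3 − 1824 = 34.3
Syy = Σy² − (Σy)²/n = 1064.86 − 1024 = 40.86
R² = Sxy²/(Sxx·Syy) = (34.3)²/(29·40.86) = 0.992869

0.993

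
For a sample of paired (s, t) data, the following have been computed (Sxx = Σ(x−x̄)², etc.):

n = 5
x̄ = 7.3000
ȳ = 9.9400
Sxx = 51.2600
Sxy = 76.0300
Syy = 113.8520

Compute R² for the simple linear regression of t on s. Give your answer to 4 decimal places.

R² = Sxy²/(Sxx·Syy) = (76.03)²/(51.26·113.852) = 0.990491

0.9905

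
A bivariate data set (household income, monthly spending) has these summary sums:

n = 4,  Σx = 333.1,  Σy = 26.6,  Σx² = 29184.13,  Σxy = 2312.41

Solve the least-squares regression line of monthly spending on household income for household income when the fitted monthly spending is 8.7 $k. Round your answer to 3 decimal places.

Sxx = Σx² − (Σx)²/n = 29184.13 − 27738.9025 = 1445.2275
Sxy = Σxy − (Σx)(Σy)/n = 2312.41 − 2215.115 = 97.295
b = Sxy/Sxx = 97.295/1445.2275 = 0.067322
a = ȳ − b·x̄ = 6.65 − 0.067322·83.275 = 1.043795
Set a + b·x = 8.7: x = (8.7 − 1.043795) / 0.067322 = 113.725859

113.726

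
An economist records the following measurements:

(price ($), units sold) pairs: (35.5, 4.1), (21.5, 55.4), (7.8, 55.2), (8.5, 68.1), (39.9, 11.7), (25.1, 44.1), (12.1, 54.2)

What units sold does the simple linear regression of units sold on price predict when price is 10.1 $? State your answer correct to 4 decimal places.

61.5058

n = 7, Σx = 150.4, Σy = 292.8, Σxy = 4575.62, Σx² = 4224.02
Sxx = Σx² − (Σx)²/n = 4224.02 − 3231.451429 = 992.568571
Sxy = Σxy − (Σx)(Σy)/n = 4575.62 − 6291.017143 = -1715.397143
b = Sxy/Sxx = -1715.397143/992.568571 = -1.728240
a = ȳ − b·x̄ = 41.828571 − (-1.728240)·21.485714 = 78.961052
ŷ(10.1) = a + b·10.1 = 78.961052 + (-1.728240)·10.1 = 61.505823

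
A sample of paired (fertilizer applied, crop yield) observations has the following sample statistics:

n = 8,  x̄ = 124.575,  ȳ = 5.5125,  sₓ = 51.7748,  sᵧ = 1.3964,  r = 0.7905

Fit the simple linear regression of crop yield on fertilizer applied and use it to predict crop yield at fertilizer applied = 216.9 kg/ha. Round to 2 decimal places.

7.48

b = r · sᵧ/sₓ = 0.7905 · 1.3964/51.7748 = 0.021320
a = ȳ − b·x̄ = 5.5125 − 0.021320·124.575 = 2.856524
ŷ(216.9) = a + b·216.9 = 2.856524 + 0.021320·216.9 = 7.480897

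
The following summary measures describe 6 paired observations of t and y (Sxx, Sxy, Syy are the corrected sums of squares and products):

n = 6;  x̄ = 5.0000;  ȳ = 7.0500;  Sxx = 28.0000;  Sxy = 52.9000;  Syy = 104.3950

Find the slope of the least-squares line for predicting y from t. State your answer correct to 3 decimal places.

1.889

b = Sxy/Sxx = 52.9/28 = 1.889286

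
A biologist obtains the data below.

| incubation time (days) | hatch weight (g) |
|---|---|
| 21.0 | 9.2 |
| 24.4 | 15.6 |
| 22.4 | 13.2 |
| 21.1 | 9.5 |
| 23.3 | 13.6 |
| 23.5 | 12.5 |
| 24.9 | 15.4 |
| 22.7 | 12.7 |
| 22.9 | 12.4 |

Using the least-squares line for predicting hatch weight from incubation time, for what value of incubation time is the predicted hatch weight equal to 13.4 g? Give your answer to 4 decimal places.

n = 9, Σx = 206.2, Σy = 114.1, Σxy = 2636.31, Σx² = 4738.18
Sxx = Σx² − (Σx)²/n = 4738.18 − 4724.271111 = 13.908889
Sxy = Σxy − (Σx)(Σy)/n = 2636.31 − 2614.157778 = 22.152222
b = Sxy/Sxx = 22.152222/13.908889 = 1.592667
a = ȳ − b·x̄ = 12.677778 − 1.592667·22.911111 = -23.811983
Set a + b·x = 13.4: x = (13.4 − (-23.811983)) / 1.592667 = 23.364578

23.3646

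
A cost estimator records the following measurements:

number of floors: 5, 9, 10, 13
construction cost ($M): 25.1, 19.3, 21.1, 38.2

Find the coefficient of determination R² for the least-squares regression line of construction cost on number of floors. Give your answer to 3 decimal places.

0.316

n = 4, Σx = 37, Σy = 103.7, Σxy = 1006.8, Σx² = 375, Σy² = 2906.95
Sxx = Σx² − (Σx)²/n = 375 − 342.25 = 32.75
Sxy = Σxy − (Σx)(Σy)/n = 1006.8 − 959.225 = 47.575
Syy = Σy² − (Σy)²/n = 2906.95 − 2688.4225 = 218.5275
R² = Sxy²/(Sxx·Syy) = (47.575)²/(32.75·218.5275) = 0.316257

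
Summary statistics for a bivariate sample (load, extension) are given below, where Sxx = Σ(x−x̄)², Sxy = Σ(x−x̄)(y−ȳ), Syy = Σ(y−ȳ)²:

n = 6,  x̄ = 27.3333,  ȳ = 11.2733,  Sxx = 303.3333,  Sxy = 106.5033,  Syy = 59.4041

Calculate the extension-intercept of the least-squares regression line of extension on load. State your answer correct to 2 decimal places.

1.68

b = Sxy/Sxx = 106.5033/303.3333 = 0.351110
a = ȳ − b·x̄ = 11.2733 − 0.351110·27.3333 = 1.676310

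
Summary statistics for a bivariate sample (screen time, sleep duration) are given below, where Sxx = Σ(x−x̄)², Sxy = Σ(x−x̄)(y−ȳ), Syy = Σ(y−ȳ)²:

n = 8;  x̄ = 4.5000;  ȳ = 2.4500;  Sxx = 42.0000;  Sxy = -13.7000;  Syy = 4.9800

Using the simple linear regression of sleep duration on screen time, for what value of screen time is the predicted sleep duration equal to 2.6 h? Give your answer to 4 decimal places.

b = Sxy/Sxx = -13.7/42 = -0.326190
a = ȳ − b·x̄ = 2.45 − (-0.326190)·4.5 = 3.917857
Set a + b·x = 2.6: x = (2.6 − 3.917857) / (-0.326190) = 4.040146

4.0401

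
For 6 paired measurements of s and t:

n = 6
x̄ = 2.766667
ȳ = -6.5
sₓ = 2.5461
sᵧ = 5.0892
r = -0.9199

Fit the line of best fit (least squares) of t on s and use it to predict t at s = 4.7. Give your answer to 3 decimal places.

-10.055

b = r · sᵧ/sₓ = -0.9199 · 5.0892/2.5461 = -1.838716
a = ȳ − b·x̄ = -6.5 − (-1.838716)·2.766667 = -1.412885
ŷ(4.7) = a + b·4.7 = -1.412885 + (-1.838716)·4.7 = -10.054851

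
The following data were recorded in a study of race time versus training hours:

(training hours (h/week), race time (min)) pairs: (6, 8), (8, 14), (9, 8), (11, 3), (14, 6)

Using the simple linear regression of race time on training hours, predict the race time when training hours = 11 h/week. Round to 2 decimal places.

n = 5, Σx = 48, Σy = 39, Σxy = 349, Σx² = 498
Sxx = Σx² − (Σx)²/n = 498 − 460.8 = 37.2
Sxy = Σxy − (Σx)(Σy)/n = 349 − 374.4 = -25.4
b = Sxy/Sxx = -25.4/37.2 = -0.682796
a = ȳ − b·x̄ = 7.8 − (-0.682796)·9.6 = 14.354839
ŷ(11) = a + b·11 = 14.354839 + (-0.682796)·11 = 6.844086

6.84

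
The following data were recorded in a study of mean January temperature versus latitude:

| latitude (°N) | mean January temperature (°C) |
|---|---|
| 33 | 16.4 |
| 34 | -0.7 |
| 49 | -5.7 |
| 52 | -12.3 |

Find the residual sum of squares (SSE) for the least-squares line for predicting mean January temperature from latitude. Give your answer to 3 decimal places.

135.703

n = 4, Σx = 168, Σy = -2.3, Σxy = -401.5, Σx² = 7350, Σy² = 453.23
Sxx = Σx² − (Σx)²/n = 7350 − 7056 = 294
Sxy = Σxy − (Σx)(Σy)/n = -401.5 − (-96.6) = -304.9
Syy = Σy² − (Σy)²/n = 453.23 − 1.3225 = 451.9075
b = Sxy/Sxx = -304.9/294 = -1.037075
SSE = Syy − b·Sxy = 451.9075 − (-1.037075)·(-304.9) = 135.703384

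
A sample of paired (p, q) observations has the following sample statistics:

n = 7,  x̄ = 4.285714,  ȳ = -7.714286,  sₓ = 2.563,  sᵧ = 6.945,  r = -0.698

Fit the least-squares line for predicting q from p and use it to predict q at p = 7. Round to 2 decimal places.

b = r · sᵧ/sₓ = -0.698 · 6.945/2.563 = -1.891381
a = ȳ − b·x̄ = -7.714286 − (-1.891381)·4.285714 = 0.391633
ŷ(7) = a + b·7 = 0.391633 + (-1.891381)·7 = -12.848035

-12.85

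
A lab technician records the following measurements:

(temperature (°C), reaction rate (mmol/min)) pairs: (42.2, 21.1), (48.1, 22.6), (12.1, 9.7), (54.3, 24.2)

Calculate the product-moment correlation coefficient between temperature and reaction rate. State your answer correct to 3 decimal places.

0.997

n = 4, Σx = 156.7, Σy = 77.6, Σxy = 3408.91, Σx² = 7189.35, Σy² = 1635.7
Sxx = Σx² − (Σx)²/n = 7189.35 − 6138.7225 = 1050.6275
Sxy = Σxy − (Σx)(Σy)/n = 3408.91 − 3039.98 = 368.93
Syy = Σy² − (Σy)²/n = 1635.7 − 1505.44 = 130.26
r = Sxy/√(Sxx·Syy) = 368.93/√(136854.73815) = 368.93/369.938830 = 0.997273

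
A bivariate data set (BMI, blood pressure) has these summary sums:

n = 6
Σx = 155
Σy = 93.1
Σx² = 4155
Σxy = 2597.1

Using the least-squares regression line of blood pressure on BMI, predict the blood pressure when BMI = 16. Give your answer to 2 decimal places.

3.00

Sxx = Σx² − (Σx)²/n = 4155 − 4004.166667 = 150.833333
Sxy = Σxy − (Σx)(Σy)/n = 2597.1 − 2405.083333 = 192.016667
b = Sxy/Sxx = 192.016667/150.833333 = 1.273039
a = ȳ − b·x̄ = 15.516667 − 1.273039·25.833333 = -17.370166
ŷ(16) = a + b·16 = -17.370166 + 1.273039·16 = 2.998453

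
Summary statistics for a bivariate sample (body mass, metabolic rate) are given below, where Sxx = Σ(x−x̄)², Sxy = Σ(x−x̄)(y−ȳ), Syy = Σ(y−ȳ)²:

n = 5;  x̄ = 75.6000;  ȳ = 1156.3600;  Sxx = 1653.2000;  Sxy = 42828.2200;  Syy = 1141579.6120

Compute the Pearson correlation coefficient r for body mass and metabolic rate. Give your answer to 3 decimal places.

0.986

r = Sxy/√(Sxx·Syy) = 42828.22/√(1887259414.5584) = 42828.22/43442.599077 = 0.985858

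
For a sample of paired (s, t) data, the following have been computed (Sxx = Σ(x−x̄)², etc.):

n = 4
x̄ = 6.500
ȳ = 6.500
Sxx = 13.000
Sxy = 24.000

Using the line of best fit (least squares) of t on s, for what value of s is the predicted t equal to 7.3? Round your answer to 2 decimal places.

b = Sxy/Sxx = 24/13 = 1.846154
a = ȳ − b·x̄ = 6.5 − 1.846154·6.5 = -5.5
Set a + b·x = 7.3: x = (7.3 − (-5.5)) / 1.846154 = 6.933333

6.93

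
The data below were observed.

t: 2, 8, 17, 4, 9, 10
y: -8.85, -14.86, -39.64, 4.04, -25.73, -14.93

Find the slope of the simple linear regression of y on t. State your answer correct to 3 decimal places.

n = 6, Σx = 50, Σy = -99.97, Σxy = -1175.17, Σx² = 554
Sxx = Σx² − (Σx)²/n = 554 − 416.666667 = 137.333333
Sxy = Σxy − (Σx)(Σy)/n = -1175.17 − (-833.083333) = -342.086667
b = Sxy/Sxx = -342.086667/137.333333 = -2.490922

-2.491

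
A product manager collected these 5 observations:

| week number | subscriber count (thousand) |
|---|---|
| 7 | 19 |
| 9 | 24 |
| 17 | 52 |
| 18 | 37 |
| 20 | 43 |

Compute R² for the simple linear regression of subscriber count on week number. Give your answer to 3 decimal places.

0.759

n = 5, Σx = 71, Σy = 175, Σxy = 2759, Σx² = 1143, Σy² = 6859
Sxx = Σx² − (Σx)²/n = 1143 − 1008.2 = 134.8
Sxy = Σxy − (Σx)(Σy)/n = 2759 − 2485 = 274
Syy = Σy² − (Σy)²/n = 6859 − 6125 = 734
R² = Sxy²/(Sxx·Syy) = (274)²/(134.8·734) = 0.758779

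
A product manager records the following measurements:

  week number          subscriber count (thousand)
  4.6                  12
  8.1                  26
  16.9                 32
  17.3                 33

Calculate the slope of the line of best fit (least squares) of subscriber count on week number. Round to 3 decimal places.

1.395

n = 4, Σx = 46.9, Σy = 103, Σxy = 1377.5, Σx² = 671.67
Sxx = Σx² − (Σx)²/n = 671.67 − 549.9025 = 121.7675
Sxy = Σxy − (Σx)(Σy)/n = 1377.5 − 1207.675 = 169.825
b = Sxy/Sxx = 169.825/121.7675 = 1.394666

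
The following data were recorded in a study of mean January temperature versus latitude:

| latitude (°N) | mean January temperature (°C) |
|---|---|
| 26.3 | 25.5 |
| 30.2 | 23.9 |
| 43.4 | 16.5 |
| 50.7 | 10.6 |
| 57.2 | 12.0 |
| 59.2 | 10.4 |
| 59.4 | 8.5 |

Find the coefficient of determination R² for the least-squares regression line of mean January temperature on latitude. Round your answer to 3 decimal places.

n = 7, Σx = 326.4, Σy = 107.4, Σxy = 4452.93, Σx² = 16362.62, Σy² = 1930.48
Sxx = Σx² − (Σx)²/n = 16362.62 − 15219.565714 = 1143.054286
Sxy = Σxy − (Σx)(Σy)/n = 4452.93 − 5007.908571 = -554.978571
Syy = Σy² − (Σy)²/n = 1930.48 − 1647.822857 = 282.657143
R² = Sxy²/(Sxx·Syy) = (-554.978571)²/(1143.054286·282.657143) = 0.953291

0.953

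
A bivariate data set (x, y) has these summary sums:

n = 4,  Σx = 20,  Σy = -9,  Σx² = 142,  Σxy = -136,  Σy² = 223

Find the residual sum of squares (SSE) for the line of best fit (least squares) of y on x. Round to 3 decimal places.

Sxx = Σx² − (Σx)²/n = 142 − 100 = 42
Sxy = Σxy − (Σx)(Σy)/n = -136 − (-45) = -91
Syy = Σy² − (Σy)²/n = 223 − 20.25 = 202.75
b = Sxy/Sxx = -91/42 = -2.166667
SSE = Syy − b·Sxy = 202.75 − (-2.166667)·(-91) = 5.583333

5.583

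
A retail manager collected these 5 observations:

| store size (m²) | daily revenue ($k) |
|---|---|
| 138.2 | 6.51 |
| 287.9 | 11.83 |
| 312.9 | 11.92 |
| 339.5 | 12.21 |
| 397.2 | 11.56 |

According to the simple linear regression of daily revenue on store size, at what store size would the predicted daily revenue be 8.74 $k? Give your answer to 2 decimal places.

201.62

n = 5, Σx = 1475.7, Σy = 54.03, Σxy = 16772.234, Σx² = 472920.15
Sxx = Σx² − (Σx)²/n = 472920.15 − 435538.098 = 37382.052
Sxy = Σxy − (Σx)(Σy)/n = 16772.234 − 15946.4142 = 825.8198
b = Sxy/Sxx = 825.8198/37382.052 = 0.022091
a = ȳ − b·x̄ = 10.806 − 0.022091·295.14 = 4.285960
Set a + b·x = 8.74: x = (8.74 − 4.285960) / 0.022091 = 201.619211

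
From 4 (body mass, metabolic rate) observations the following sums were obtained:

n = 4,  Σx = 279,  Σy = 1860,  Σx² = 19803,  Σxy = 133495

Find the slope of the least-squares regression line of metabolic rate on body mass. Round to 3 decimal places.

10.970

Sxx = Σx² − (Σx)²/n = 19803 − 19460.25 = 342.75
Sxy = Σxy − (Σx)(Σy)/n = 133495 − 129735 = 3760
b = Sxy/Sxx = 3760/342.75 = 10.970095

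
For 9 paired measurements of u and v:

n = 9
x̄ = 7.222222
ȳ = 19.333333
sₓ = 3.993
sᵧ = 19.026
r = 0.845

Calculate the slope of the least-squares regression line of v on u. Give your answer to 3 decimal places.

b = r · sᵧ/sₓ = 0.845 · 19.026/3.993 = 4.026289

4.026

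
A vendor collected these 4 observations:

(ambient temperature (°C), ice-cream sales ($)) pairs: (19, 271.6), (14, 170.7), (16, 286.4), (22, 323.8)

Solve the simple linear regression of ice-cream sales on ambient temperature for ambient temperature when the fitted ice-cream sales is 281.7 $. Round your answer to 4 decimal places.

18.9386

n = 4, Σx = 71, Σy = 1052.5, Σxy = 19256.2, Σx² = 1297
Sxx = Σx² − (Σx)²/n = 1297 − 1260.25 = 36.75
Sxy = Σxy − (Σx)(Σy)/n = 19256.2 − 18681.875 = 574.325
b = Sxy/Sxx = 574.325/36.75 = 15.627891
a = ȳ − b·x̄ = 263.125 − 15.627891·17.75 = -14.270068
Set a + b·x = 281.7: x = (281.7 − (-14.270068)) / 15.627891 = 18.938580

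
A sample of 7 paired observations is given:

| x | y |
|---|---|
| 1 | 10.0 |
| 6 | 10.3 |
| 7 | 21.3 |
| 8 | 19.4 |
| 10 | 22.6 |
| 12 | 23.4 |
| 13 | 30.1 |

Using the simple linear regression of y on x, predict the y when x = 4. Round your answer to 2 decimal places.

n = 7, Σx = 57, Σy = 137.1, Σxy = 1274.2, Σx² = 563
Sxx = Σx² − (Σx)²/n = 563 − 464.142857 = 98.857143
Sxy = Σxy − (Σx)(Σy)/n = 1274.2 − 1116.385714 = 157.814286
b = Sxy/Sxx = 157.814286/98.857143 = 1.596387
a = ȳ − b·x̄ = 19.585714 − 1.596387·8.142857 = 6.586561
ŷ(4) = a + b·4 = 6.586561 + 1.596387·4 = 12.972110

12.97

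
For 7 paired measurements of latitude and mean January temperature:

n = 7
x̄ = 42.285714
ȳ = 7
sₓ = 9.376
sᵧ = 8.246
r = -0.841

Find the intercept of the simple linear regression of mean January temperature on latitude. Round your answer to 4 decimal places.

b = r · sᵧ/sₓ = -0.841 · 8.246/9.376 = -0.739642
a = ȳ − b·x̄ = 7 − (-0.739642)·42.285714 = 38.276302

38.2763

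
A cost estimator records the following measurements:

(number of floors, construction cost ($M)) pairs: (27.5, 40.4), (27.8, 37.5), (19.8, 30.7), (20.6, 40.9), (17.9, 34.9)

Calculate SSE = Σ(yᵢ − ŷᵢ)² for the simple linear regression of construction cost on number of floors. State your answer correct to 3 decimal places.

53.096

n = 5, Σx = 113.6, Σy = 184.4, Σxy = 4228.61, Σx² = 2665.9, Σy² = 6871.72
Sxx = Σx² − (Σx)²/n = 2665.9 − 2580.992 = 84.908
Sxy = Σxy − (Σx)(Σy)/n = 4228.61 − 4189.568 = 39.042
Syy = Σy² − (Σy)²/n = 6871.72 − 6800.672 = 71.048
b = Sxy/Sxx = 39.042/84.908 = 0.459815
SSE = Syy − b·Sxy = 71.048 − 0.459815·39.042 = 53.095890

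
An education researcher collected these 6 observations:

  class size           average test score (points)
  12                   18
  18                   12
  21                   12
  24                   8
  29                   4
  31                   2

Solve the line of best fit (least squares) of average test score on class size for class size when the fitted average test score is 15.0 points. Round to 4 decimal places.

15.6367

n = 6, Σx = 135, Σy = 56, Σxy = 1054, Σx² = 3287
Sxx = Σx² − (Σx)²/n = 3287 − 3037.5 = 249.5
Sxy = Σxy − (Σx)(Σy)/n = 1054 − 1260 = -206
b = Sxy/Sxx = -206/249.5 = -0.825651
a = ȳ − b·x̄ = 9.333333 − (-0.825651)·22.5 = 27.910488
Set a + b·x = 15.0: x = (15.0 − 27.910488) / (-0.825651) = 15.636731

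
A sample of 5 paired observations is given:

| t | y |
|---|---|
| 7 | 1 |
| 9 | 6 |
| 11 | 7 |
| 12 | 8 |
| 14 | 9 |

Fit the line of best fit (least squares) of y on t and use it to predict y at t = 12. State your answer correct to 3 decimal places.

n = 5, Σx = 53, Σy = 31, Σxy = 360, Σx² = 591
Sxx = Σx² − (Σx)²/n = 591 − 561.8 = 29.2
Sxy = Σxy − (Σx)(Σy)/n = 360 − 328.6 = 31.4
b = Sxy/Sxx = 31.4/29.2 = 1.075342
a = ȳ − b·x̄ = 6.2 − 1.075342·10.6 = -5.198630
ŷ(12) = a + b·12 = -5.198630 + 1.075342·12 = 7.705479

7.705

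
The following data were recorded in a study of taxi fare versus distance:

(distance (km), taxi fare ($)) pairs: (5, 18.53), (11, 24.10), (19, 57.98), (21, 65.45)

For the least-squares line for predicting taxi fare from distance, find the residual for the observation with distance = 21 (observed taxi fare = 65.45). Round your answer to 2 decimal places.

n = 4, Σx = 56, Σy = 166.06, Σxy = 2833.82, Σx² = 948
Sxx = Σx² − (Σx)²/n = 948 − 784 = 164
Sxy = Σxy − (Σx)(Σy)/n = 2833.82 − 2324.84 = 508.98
b = Sxy/Sxx = 508.98/164 = 3.103537
a = ȳ − b·x̄ = 41.515 − 3.103537·14 = -1.934512
ŷ(21) = -1.934512 + 3.103537·21 = 63.239756
residual = y − ŷ = 65.45 − 63.239756 = 2.210244

2.21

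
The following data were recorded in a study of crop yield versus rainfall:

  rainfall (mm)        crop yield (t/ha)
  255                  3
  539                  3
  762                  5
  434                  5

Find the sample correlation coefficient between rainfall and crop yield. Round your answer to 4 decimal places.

n = 4, Σx = 1990, Σy = 16, Σxy = 8362, Σx² = 1124546, Σy² = 68
Sxx = Σx² − (Σx)²/n = 1124546 − 990025 = 134521
Sxy = Σxy − (Σx)(Σy)/n = 8362 − 7960 = 402
Syy = Σy² − (Σy)²/n = 68 − 64 = 4
r = Sxy/√(Sxx·Syy) = 402/√(538084) = 402/733.542091 = 0.548026

0.5480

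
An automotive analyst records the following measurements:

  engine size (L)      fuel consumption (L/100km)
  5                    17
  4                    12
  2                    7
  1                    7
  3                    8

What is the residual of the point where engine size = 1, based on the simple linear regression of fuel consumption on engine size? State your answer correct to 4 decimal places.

n = 5, Σx = 15, Σy = 51, Σxy = 178, Σx² = 55
Sxx = Σx² − (Σx)²/n = 55 − 45 = 10
Sxy = Σxy − (Σx)(Σy)/n = 178 − 153 = 25
b = Sxy/Sxx = 25/10 = 2.5
a = ȳ − b·x̄ = 10.2 − 2.5·3 = 2.7
ŷ(1) = 2.7 + 2.5·1 = 5.2
residual = y − ŷ = 7 − 5.2 = 1.8

1.8000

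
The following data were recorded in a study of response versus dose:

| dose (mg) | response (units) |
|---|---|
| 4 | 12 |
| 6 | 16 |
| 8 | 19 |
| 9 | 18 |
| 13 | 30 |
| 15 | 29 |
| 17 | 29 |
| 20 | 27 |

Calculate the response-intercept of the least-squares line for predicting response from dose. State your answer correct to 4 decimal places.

n = 8, Σx = 92, Σy = 180, Σxy = 2316, Σx² = 1280
Sxx = Σx² − (Σx)²/n = 1280 − 1058 = 222
Sxy = Σxy − (Σx)(Σy)/n = 2316 − 2070 = 246
b = Sxy/Sxx = 246/222 = 1.108108
a = ȳ − b·x̄ = 22.5 − 1.108108·11.5 = 9.756757

9.7568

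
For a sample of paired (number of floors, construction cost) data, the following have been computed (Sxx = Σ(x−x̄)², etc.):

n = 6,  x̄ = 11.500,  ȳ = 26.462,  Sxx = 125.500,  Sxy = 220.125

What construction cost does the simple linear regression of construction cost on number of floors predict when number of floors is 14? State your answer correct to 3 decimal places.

b = Sxy/Sxx = 220.125/125.5 = 1.753984
a = ȳ − b·x̄ = 26.462 − 1.753984·11.5 = 6.291183
ŷ(14) = a + b·14 = 6.291183 + 1.753984·14 = 30.846960

30.847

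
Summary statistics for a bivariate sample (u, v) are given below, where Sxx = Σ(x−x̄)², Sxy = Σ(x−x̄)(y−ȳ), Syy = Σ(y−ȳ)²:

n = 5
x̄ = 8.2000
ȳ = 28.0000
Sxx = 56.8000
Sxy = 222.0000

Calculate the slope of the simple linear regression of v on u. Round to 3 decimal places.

b = Sxy/Sxx = 222/56.8 = 3.908451

3.908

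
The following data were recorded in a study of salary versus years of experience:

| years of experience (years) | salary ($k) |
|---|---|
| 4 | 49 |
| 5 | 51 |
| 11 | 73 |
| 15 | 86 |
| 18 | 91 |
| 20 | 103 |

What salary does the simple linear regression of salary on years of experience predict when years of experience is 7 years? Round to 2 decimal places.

n = 6, Σx = 73, Σy = 453, Σxy = 6242, Σx² = 1111
Sxx = Σx² − (Σx)²/n = 1111 − 888.166667 = 222.833333
Sxy = Σxy − (Σx)(Σy)/n = 6242 − 5511.5 = 730.5
b = Sxy/Sxx = 730.5/222.833333 = 3.278235
a = ȳ − b·x̄ = 75.5 − 3.278235·12.166667 = 35.614809
ŷ(7) = a + b·7 = 35.614809 + 3.278235·7 = 58.562453

58.56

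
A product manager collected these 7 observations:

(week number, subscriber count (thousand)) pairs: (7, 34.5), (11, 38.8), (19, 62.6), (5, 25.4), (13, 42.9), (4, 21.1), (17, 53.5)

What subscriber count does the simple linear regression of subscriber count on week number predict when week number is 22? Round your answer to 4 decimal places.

67.5326

n = 7, Σx = 76, Σy = 278.8, Σxy = 3536.3, Σx² = 1030
Sxx = Σx² − (Σx)²/n = 1030 − 825.142857 = 204.857143
Sxy = Σxy − (Σx)(Σy)/n = 3536.3 − 3026.971429 = 509.328571
b = Sxy/Sxx = 509.328571/204.857143 = 2.486262
a = ȳ − b·x̄ = 39.828571 − 2.486262·10.857143 = 12.834868
ŷ(22) = a + b·22 = 12.834868 + 2.486262·22 = 67.532636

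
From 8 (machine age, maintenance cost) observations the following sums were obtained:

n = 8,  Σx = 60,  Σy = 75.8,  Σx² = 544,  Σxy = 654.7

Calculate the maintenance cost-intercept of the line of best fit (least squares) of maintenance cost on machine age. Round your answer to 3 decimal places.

Sxx = Σx² − (Σx)²/n = 544 − 450 = 94
Sxy = Σxy − (Σx)(Σy)/n = 654.7 − 568.5 = 86.2
b = Sxy/Sxx = 86.2/94 = 0.917021
a = ȳ − b·x̄ = 9.475 − 0.917021·7.5 = 2.597340

2.597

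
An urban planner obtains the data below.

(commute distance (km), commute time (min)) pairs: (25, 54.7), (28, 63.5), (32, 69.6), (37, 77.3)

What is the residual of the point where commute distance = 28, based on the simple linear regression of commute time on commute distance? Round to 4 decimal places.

1.7698

n = 4, Σx = 122, Σy = 265.1, Σxy = 8232.8, Σx² = 3802
Sxx = Σx² − (Σx)²/n = 3802 − 3721 = 81
Sxy = Σxy − (Σx)(Σy)/n = 8232.8 − 8085.55 = 147.25
b = Sxy/Sxx = 147.25/81 = 1.817901
a = ȳ − b·x̄ = 66.275 − 1.817901·30.5 = 10.829012
ŷ(28) = 10.829012 + 1.817901·28 = 61.730247
residual = y − ŷ = 63.5 − 61.730247 = 1.769753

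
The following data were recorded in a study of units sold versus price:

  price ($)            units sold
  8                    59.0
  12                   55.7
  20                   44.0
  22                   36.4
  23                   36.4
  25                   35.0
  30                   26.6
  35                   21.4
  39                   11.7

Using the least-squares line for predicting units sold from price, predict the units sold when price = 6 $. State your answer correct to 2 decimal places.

63.23

n = 9, Σx = 214, Σy = 326.2, Σxy = 6536.7, Σx² = 5892
Sxx = Σx² − (Σx)²/n = 5892 − 5088.444444 = 803.555556
Sxy = Σxy − (Σx)(Σy)/n = 6536.7 − 7756.311111 = -1219.611111
b = Sxy/Sxx = -1219.611111/803.555556 = -1.517768
a = ȳ − b·x̄ = 36.244444 − (-1.517768)·23.777778 = 72.333601
ŷ(6) = a + b·6 = 72.333601 + (-1.517768)·6 = 63.226991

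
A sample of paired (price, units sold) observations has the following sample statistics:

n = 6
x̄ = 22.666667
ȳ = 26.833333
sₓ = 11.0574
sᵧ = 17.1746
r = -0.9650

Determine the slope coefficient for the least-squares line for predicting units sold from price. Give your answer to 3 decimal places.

b = r · sᵧ/sₓ = -0.965 · 17.1746/11.0574 = -1.498859

-1.499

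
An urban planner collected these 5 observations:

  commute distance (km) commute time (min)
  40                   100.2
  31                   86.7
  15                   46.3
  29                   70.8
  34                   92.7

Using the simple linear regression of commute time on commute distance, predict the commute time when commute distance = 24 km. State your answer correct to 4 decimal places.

n = 5, Σx = 149, Σy = 396.7, Σxy = 12595.2, Σx² = 4783
Sxx = Σx² − (Σx)²/n = 4783 − 4440.2 = 342.8
Sxy = Σxy − (Σx)(Σy)/n = 12595.2 − 11821.66 = 773.54
b = Sxy/Sxx = 773.54/342.8 = 2.256534
a = ȳ − b·x̄ = 79.34 − 2.256534·29.8 = 12.095274
ŷ(24) = a + b·24 = 12.095274 + 2.256534·24 = 66.252100

66.2521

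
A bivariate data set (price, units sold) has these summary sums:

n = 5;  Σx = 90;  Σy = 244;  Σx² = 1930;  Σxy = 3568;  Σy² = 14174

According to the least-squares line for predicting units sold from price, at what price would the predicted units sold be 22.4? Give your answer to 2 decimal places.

Sxx = Σx² − (Σx)²/n = 1930 − 1620 = 310
Sxy = Σxy − (Σx)(Σy)/n = 3568 − 4392 = -824
b = Sxy/Sxx = -824/310 = -2.658065
a = ȳ − b·x̄ = 48.8 − (-2.658065)·18 = 96.645161
Set a + b·x = 22.4: x = (22.4 − 96.645161) / (-2.658065) = 27.932039

27.93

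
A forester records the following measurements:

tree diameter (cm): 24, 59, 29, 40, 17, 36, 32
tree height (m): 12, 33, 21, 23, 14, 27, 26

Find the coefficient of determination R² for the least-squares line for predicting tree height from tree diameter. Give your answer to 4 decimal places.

0.7753

n = 7, Σx = 237, Σy = 156, Σxy = 5806, Σx² = 9107, Σy² = 3804
Sxx = Σx² − (Σx)²/n = 9107 − 8024.142857 = 1082.857143
Sxy = Σxy − (Σx)(Σy)/n = 5806 − 5281.714286 = 524.285714
Syy = Σy² − (Σy)²/n = 3804 − 3476.571429 = 327.428571
R² = Sxy²/(Sxx·Syy) = (524.285714)²/(1082.857143·327.428571) = 0.775262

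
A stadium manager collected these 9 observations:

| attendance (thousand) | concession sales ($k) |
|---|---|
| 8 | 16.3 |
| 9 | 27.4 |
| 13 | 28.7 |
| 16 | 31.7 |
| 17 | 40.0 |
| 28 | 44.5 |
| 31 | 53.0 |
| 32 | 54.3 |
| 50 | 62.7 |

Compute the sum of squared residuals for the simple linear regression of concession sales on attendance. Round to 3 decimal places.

n = 9, Σx = 204, Σy = 358.6, Σxy = 9698.9, Σx² = 6128, Σy² = 16114.06
Sxx = Σx² − (Σx)²/n = 6128 − 4624 = 1504
Sxy = Σxy − (Σx)(Σy)/n = 9698.9 − 8128.266667 = 1570.633333
Syy = Σy² − (Σy)²/n = 16114.06 − 14288.217778 = 1825.842222
b = Sxy/Sxx = 1570.633333/1504 = 1.044304
SSE = Syy − b·Sxy = 1825.842222 − 1.044304·1570.633333 = 185.623427

185.623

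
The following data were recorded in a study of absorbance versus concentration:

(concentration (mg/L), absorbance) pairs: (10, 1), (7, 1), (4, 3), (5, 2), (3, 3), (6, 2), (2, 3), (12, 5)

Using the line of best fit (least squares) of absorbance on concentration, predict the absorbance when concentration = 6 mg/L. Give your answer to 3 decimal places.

2.495

n = 8, Σx = 49, Σy = 20, Σxy = 126, Σx² = 383
Sxx = Σx² − (Σx)²/n = 383 − 300.125 = 82.875
Sxy = Σxy − (Σx)(Σy)/n = 126 − 122.5 = 3.5
b = Sxy/Sxx = 3.5/82.875 = 0.042232
a = ȳ − b·x̄ = 2.5 − 0.042232·6.125 = 2.241327
ŷ(6) = a + b·6 = 2.241327 + 0.042232·6 = 2.494721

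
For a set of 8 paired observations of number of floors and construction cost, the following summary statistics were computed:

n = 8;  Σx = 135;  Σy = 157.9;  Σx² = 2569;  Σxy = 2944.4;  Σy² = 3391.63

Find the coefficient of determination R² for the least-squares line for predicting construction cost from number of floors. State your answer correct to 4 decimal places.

Sxx = Σx² − (Σx)²/n = 2569 − 2278.125 = 290.875
Sxy = Σxy − (Σx)(Σy)/n = 2944.4 − 2664.5625 = 279.8375
Syy = Σy² − (Σy)²/n = 3391.63 − 3116.55125 = 275.07875
R² = Sxy²/(Sxx·Syy) = (279.8375)²/(290.875·275.07875) = 0.978697

0.9787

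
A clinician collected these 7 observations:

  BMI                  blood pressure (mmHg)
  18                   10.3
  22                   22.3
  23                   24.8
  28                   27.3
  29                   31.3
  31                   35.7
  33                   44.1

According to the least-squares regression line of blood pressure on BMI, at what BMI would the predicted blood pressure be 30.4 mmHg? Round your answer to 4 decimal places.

n = 7, Σx = 184, Σy = 195.8, Σxy = 5480.5, Σx² = 5012
Sxx = Σx² − (Σx)²/n = 5012 − 4836.571429 = 175.428571
Sxy = Σxy − (Σx)(Σy)/n = 5480.5 − 5146.742857 = 333.757143
b = Sxy/Sxx = 333.757143/175.428571 = 1.902524
a = ȳ − b·x̄ = 27.971429 − 1.902524·26.285714 = -22.037785
Set a + b·x = 30.4: x = (30.4 − (-22.037785)) / 1.902524 = 27.562214

27.5622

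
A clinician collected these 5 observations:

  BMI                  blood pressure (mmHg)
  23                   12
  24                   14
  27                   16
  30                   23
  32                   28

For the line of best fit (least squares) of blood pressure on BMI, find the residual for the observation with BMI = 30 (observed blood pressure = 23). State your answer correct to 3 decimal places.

n = 5, Σx = 136, Σy = 93, Σxy = 2630, Σx² = 3758
Sxx = Σx² − (Σx)²/n = 3758 − 3699.2 = 58.8
Sxy = Σxy − (Σx)(Σy)/n = 2630 − 2529.6 = 100.4
b = Sxy/Sxx = 100.4/58.8 = 1.707483
a = ȳ − b·x̄ = 18.6 − 1.707483·27.2 = -27.843537
ŷ(30) = -27.843537 + 1.707483·30 = 23.380952
residual = y − ŷ = 23 − 23.380952 = -0.380952

-0.381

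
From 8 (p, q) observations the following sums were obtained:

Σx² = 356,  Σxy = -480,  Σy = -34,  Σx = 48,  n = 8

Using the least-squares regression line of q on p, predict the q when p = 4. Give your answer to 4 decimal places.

Sxx = Σx² − (Σx)²/n = 356 − 288 = 68
Sxy = Σxy − (Σx)(Σy)/n = -480 − (-204) = -276
b = Sxy/Sxx = -276/68 = -4.058824
a = ȳ − b·x̄ = -4.25 − (-4.058824)·6 = 20.102941
ŷ(4) = a + b·4 = 20.102941 + (-4.058824)·4 = 3.867647

3.8676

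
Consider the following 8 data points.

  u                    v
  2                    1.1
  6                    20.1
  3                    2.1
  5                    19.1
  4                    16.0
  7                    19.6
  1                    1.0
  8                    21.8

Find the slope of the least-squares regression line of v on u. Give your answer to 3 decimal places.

n = 8, Σx = 36, Σy = 100.8, Σxy = 601.2, Σx² = 204
Sxx = Σx² − (Σx)²/n = 204 − 162 = 42
Sxy = Σxy − (Σx)(Σy)/n = 601.2 − 453.6 = 147.6
b = Sxy/Sxx = 147.6/42 = 3.514286

3.514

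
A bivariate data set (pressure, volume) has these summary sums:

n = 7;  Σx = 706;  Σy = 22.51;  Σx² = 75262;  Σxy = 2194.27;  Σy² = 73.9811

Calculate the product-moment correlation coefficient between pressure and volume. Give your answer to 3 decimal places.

Sxx = Σx² − (Σx)²/n = 75262 − 71205.142857 = 4056.857143
Sxy = Σxy − (Σx)(Σy)/n = 2194.27 − 2270.294286 = -76.024286
Syy = Σy² − (Σy)²/n = 73.9811 − 72.385729 = 1.595371
r = Sxy/√(Sxx·Syy) = -76.024286/√(6472.193976) = -76.024286/80.449947 = -0.944989

-0.945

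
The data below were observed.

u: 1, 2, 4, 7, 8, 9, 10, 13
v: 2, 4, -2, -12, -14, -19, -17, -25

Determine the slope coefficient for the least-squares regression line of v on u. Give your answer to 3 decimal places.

-2.508

n = 8, Σx = 54, Σy = -83, Σxy = -860, Σx² = 484
Sxx = Σx² − (Σx)²/n = 484 − 364.5 = 119.5
Sxy = Σxy − (Σx)(Σy)/n = -860 − (-560.25) = -299.75
b = Sxy/Sxx = -299.75/119.5 = -2.508368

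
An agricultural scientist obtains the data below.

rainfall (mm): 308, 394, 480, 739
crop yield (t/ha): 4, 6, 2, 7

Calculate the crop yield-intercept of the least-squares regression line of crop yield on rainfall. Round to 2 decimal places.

1.96

n = 4, Σx = 1921, Σy = 19, Σxy = 9729, Σx² = 1026621
Sxx = Σx² − (Σx)²/n = 1026621 − 922560.25 = 104060.75
Sxy = Σxy − (Σx)(Σy)/n = 9729 − 9124.75 = 604.25
b = Sxy/Sxx = 604.25/104060.75 = 0.005807
a = ȳ − b·x̄ = 4.75 − 0.005807·480.25 = 1.961330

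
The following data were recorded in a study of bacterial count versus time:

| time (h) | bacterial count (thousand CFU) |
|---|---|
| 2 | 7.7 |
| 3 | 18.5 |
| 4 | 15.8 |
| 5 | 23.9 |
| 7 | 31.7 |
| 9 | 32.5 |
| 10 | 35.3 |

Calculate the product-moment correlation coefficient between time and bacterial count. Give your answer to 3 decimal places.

0.948

n = 7, Σx = 40, Σy = 165.4, Σxy = 1121, Σx² = 284, Σy² = 4529.62
Sxx = Σx² − (Σx)²/n = 284 − 228.571429 = 55.428571
Sxy = Σxy − (Σx)(Σy)/n = 1121 − 945.142857 = 175.857143
Syy = Σy² − (Σy)²/n = 4529.62 − 3908.165714 = 621.454286
r = Sxy/√(Sxx·Syy) = 175.857143/√(34446.323265) = 175.857143/185.597207 = 0.947520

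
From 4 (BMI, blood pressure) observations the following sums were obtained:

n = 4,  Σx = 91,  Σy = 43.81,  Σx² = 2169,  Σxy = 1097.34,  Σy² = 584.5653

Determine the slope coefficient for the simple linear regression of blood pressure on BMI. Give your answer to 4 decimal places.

1.0194

Sxx = Σx² − (Σx)²/n = 2169 − 2070.25 = 98.75
Sxy = Σxy − (Σx)(Σy)/n = 1097.34 − 996.6775 = 100.6625
b = Sxy/Sxx = 100.6625/98.75 = 1.019367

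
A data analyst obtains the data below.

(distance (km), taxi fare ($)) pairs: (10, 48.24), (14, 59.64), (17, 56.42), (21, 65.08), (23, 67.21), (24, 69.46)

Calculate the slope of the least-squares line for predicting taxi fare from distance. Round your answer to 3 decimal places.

n = 6, Σx = 109, Σy = 366.05, Σxy = 6856.05, Σx² = 2131
Sxx = Σx² − (Σx)²/n = 2131 − 1980.166667 = 150.833333
Sxy = Σxy − (Σx)(Σy)/n = 6856.05 − 6649.908333 = 206.141667
b = Sxy/Sxx = 206.141667/150.833333 = 1.366685

1.367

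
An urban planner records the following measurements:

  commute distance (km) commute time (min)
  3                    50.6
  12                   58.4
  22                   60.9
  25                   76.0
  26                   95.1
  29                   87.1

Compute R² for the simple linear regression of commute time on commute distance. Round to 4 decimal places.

n = 6, Σx = 117, Σy = 428.1, Σxy = 9090.9, Σx² = 2779, Σy² = 32086.15
Sxx = Σx² − (Σx)²/n = 2779 − 2281.5 = 497.5
Sxy = Σxy − (Σx)(Σy)/n = 9090.9 − 8347.95 = 742.95
Syy = Σy² − (Σy)²/n = 32086.15 − 30544.935 = 1541.215
R² = Sxy²/(Sxx·Syy) = (742.95)²/(497.5·1541.215) = 0.719885

0.7199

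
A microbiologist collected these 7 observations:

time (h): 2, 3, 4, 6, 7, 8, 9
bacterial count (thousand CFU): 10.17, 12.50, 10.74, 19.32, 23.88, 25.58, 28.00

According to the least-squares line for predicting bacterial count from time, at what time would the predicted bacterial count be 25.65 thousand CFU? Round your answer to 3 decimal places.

8.125

n = 7, Σx = 39, Σy = 130.19, Σxy = 840.52, Σx² = 259
Sxx = Σx² − (Σx)²/n = 259 − 217.285714 = 41.714286
Sxy = Σxy − (Σx)(Σy)/n = 840.52 − 725.344286 = 115.175714
b = Sxy/Sxx = 115.175714/41.714286 = 2.761062
a = ȳ − b·x̄ = 18.598571 − 2.761062·5.571429 = 3.215514
Set a + b·x = 25.65: x = (25.65 − 3.215514) / 2.761062 = 8.125312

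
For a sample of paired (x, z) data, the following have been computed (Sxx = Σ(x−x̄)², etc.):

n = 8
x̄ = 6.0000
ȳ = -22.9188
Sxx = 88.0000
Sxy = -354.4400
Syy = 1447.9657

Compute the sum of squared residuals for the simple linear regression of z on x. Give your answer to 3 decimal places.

b = Sxy/Sxx = -354.44/88 = -4.027727
SSE = Syy − b·Sxy = 1447.9657 − (-4.027727)·(-354.44) = 20.378045

20.378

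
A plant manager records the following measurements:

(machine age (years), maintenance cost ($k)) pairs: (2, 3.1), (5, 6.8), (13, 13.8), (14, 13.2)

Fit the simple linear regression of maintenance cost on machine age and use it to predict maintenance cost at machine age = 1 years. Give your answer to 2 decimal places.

n = 4, Σx = 34, Σy = 36.9, Σxy = 404.4, Σx² = 394
Sxx = Σx² − (Σx)²/n = 394 − 289 = 105
Sxy = Σxy − (Σx)(Σy)/n = 404.4 − 313.65 = 90.75
b = Sxy/Sxx = 90.75/105 = 0.864286
a = ȳ − b·x̄ = 9.225 − 0.864286·8.5 = 1.878571
ŷ(1) = a + b·1 = 1.878571 + 0.864286·1 = 2.742857

2.74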